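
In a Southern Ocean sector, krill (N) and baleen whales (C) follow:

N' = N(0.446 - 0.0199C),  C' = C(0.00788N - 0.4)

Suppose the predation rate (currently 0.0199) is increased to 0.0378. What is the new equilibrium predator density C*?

C* ≈ 11.8

At the interior fixed point, setting dN/dt = 0 with N > 0 fixes C* = (prey growth rate)/(NC coefficient) — independent of the other coefficients.
With the change, C* = 0.446/0.0378 = 11.8; it falls from 22.4.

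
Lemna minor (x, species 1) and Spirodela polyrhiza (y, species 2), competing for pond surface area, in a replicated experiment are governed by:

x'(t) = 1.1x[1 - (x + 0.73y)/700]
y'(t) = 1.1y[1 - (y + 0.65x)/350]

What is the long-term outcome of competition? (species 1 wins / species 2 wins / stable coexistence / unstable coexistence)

species 1 excludes species 2

Compare the nullcline intercepts: K1/α12 = 700/0.73 = 959 > K2 = 350; K2/α21 = 350/0.65 = 538 < K1 = 700.
Since the inequalities point opposite ways, species 1 can invade but species 2 cannot.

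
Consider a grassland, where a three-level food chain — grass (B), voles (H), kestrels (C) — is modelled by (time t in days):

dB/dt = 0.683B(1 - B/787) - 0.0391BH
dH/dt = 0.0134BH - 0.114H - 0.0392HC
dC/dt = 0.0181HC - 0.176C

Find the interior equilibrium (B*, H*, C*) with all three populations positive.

From dC/dt = 0: 0.0181H* = 0.176, so H* = 9.72.
From dB/dt = 0: 0.683(1 - B*/787) = 0.0391·9.72, giving B* = 787·(1 - 0.557) = 349.
From dH/dt = 0: 0.0134·349 - 0.114 = 0.0392C*, so C* = 4.56/0.0392 = 116.

B* ≈ 349, H* ≈ 9.72, C* ≈ 116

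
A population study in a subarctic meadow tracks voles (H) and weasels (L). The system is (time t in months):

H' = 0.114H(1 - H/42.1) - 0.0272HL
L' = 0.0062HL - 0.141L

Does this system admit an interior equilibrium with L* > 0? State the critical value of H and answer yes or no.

The predator equation gives dL/dt > 0 only when H > 0.141/0.0062 = 22.7.
Without the predator, H → K = 42.1. Since 42.1 > 22.7, the predator can invade and persist.

Threshold H = 22.7; K > 22.7, so yes, the predator persists.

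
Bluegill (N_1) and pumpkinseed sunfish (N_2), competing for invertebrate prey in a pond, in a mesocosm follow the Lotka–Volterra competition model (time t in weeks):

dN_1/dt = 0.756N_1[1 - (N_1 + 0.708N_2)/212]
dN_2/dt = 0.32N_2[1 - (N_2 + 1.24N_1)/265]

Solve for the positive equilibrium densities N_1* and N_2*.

N_1* ≈ 200, N_2* ≈ 17.4

Setting both brackets to zero gives the nullclines N_1 + 0.708N_2 = 212 and 1.24N_1 + N_2 = 265.
Substituting N_2 = 265 - 1.24N_1 into the first: N_1(1 - 0.708·1.24) = 212 - 0.708·265.
So N_1* = 24.4/0.122 = 200, and then N_2* = 265 - 1.24·200 = 17.4.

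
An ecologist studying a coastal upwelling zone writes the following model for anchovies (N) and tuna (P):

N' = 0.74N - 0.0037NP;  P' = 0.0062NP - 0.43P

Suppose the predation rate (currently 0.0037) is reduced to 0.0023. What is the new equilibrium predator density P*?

At the interior fixed point, setting dN/dt = 0 with N > 0 fixes P* = (prey growth rate)/(NP coefficient) — independent of the other coefficients.
With the change, P* = 0.74/0.0023 = 322; it rises from 200.

P* ≈ 322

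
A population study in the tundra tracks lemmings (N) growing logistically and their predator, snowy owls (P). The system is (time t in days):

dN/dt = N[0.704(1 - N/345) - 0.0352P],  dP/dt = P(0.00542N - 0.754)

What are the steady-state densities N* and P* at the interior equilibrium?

N* ≈ 139, P* ≈ 11.9

From dP/dt = 0 with P > 0: 0.00542N* = 0.754, so N* = 139.
Substitute into dN/dt = 0: 0.704(1 - 139/345) = 0.0352P*.
The bracket is 0.597, giving P* = 0.42/0.0352 = 11.9.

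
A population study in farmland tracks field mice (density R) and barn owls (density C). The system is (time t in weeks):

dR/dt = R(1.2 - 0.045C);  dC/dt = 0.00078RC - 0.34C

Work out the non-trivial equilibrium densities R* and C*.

Set dC/dt = 0 with C > 0: 0.00078R - 0.34 = 0, so R* = 0.34/0.00078 = 436.
Set dR/dt = 0 with R > 0: 1.2 - 0.045C = 0, so C* = 1.2/0.045 = 26.7.

R* ≈ 436, C* ≈ 26.7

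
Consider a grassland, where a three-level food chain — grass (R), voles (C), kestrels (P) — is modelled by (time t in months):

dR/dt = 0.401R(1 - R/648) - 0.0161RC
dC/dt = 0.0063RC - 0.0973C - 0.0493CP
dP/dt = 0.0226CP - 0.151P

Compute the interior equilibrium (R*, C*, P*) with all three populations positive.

R* ≈ 474, C* ≈ 6.68, P* ≈ 58.6

From dP/dt = 0: 0.0226C* = 0.151, so C* = 6.68.
From dR/dt = 0: 0.401(1 - R*/648) = 0.0161·6.68, giving R* = 648·(1 - 0.268) = 474.
From dC/dt = 0: 0.0063·474 - 0.0973 = 0.0493P*, so P* = 2.89/0.0493 = 58.6.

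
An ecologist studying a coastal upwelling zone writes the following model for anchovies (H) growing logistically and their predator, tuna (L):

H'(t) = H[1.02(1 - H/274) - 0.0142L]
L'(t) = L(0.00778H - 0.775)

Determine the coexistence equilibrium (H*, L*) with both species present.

From dL/dt = 0 with L > 0: 0.00778H* = 0.775, so H* = 99.6.
Substitute into dH/dt = 0: 1.02(1 - 99.6/274) = 0.0142L*.
The bracket is 0.636, giving L* = 0.649/0.0142 = 45.7.

H* ≈ 99.6, L* ≈ 45.7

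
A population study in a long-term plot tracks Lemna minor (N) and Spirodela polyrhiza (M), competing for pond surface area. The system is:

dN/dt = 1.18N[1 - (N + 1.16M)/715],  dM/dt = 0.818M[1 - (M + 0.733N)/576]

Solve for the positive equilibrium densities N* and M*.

Setting both brackets to zero gives the nullclines N + 1.16M = 715 and 0.733N + M = 576.
Substituting M = 576 - 0.733N into the first: N(1 - 1.16·0.733) = 715 - 1.16·576.
So N* = 46.8/0.15 = 313, and then M* = 576 - 0.733·313 = 347.

N* ≈ 313, M* ≈ 347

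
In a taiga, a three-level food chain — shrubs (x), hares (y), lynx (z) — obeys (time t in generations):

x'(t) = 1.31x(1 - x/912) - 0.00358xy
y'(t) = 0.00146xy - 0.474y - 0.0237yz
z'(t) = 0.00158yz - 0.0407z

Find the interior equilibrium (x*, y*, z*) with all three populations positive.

From dz/dt = 0: 0.00158y* = 0.0407, so y* = 25.8.
From dx/dt = 0: 1.31(1 - x*/912) = 0.00358·25.8, giving x* = 912·(1 - 0.0704) = 848.
From dy/dt = 0: 0.00146·848 - 0.474 = 0.0237z*, so z* = 0.764/0.0237 = 32.2.

x* ≈ 848, y* ≈ 25.8, z* ≈ 32.2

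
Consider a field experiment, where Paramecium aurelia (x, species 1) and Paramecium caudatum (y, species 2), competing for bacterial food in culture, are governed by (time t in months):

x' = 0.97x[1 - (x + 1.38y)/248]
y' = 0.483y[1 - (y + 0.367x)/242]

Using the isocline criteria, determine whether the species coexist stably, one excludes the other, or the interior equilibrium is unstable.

Compare the nullcline intercepts: K1/α12 = 248/1.38 = 180 < K2 = 242; K2/α21 = 242/0.367 = 659 > K1 = 248.
Since the inequalities point opposite ways, species 2 can invade but species 1 cannot.

species 2 excludes species 1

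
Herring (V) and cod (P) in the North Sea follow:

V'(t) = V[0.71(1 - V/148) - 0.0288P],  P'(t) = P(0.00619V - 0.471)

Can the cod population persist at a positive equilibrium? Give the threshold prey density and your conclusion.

The predator equation gives dP/dt > 0 only when V > 0.471/0.00619 = 76.1.
Without the predator, V → K = 148. Since 148 > 76.1, the predator can invade and persist.

Threshold V = 76.1; K > 76.1, so yes, the predator persists.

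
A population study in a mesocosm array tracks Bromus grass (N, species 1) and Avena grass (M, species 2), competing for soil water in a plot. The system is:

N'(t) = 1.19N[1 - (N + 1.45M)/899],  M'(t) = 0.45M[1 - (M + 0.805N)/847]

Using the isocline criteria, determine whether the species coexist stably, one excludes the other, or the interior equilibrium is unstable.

species 2 excludes species 1

Compare the nullcline intercepts: K1/α12 = 899/1.45 = 620 < K2 = 847; K2/α21 = 847/0.805 = 1050 > K1 = 899.
Since the inequalities point opposite ways, species 2 can invade but species 1 cannot.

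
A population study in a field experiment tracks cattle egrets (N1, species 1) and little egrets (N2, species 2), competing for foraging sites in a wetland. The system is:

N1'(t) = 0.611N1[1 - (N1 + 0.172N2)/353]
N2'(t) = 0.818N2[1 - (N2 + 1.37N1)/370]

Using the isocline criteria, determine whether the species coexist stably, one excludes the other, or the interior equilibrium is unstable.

species 1 excludes species 2

Compare the nullcline intercepts: K1/α12 = 353/0.172 = 2050 > K2 = 370; K2/α21 = 370/1.37 = 270 < K1 = 353.
Since the inequalities point opposite ways, species 1 can invade but species 2 cannot.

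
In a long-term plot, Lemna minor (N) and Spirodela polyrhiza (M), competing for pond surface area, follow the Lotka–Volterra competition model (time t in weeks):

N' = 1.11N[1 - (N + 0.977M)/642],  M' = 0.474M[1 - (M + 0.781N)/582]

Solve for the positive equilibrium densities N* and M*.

N* ≈ 310, M* ≈ 340

Setting both brackets to zero gives the nullclines N + 0.977M = 642 and 0.781N + M = 582.
Substituting M = 582 - 0.781N into the first: N(1 - 0.977·0.781) = 642 - 0.977·582.
So N* = 73.4/0.237 = 310, and then M* = 582 - 0.781·310 = 340.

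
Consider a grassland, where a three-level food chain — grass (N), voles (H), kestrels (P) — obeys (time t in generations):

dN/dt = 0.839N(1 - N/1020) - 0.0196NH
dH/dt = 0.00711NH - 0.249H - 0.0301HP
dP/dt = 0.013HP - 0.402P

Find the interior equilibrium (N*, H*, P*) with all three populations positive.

N* ≈ 283, H* ≈ 30.9, P* ≈ 58.6

From dP/dt = 0: 0.013H* = 0.402, so H* = 30.9.
From dN/dt = 0: 0.839(1 - N*/1020) = 0.0196·30.9, giving N* = 1020·(1 - 0.722) = 283.
From dH/dt = 0: 0.00711·283 - 0.249 = 0.0301P*, so P* = 1.76/0.0301 = 58.6.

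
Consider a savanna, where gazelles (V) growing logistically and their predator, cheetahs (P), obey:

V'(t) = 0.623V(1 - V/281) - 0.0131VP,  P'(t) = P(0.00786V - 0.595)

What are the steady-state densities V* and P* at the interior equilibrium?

From dP/dt = 0 with P > 0: 0.00786V* = 0.595, so V* = 75.7.
Substitute into dV/dt = 0: 0.623(1 - 75.7/281) = 0.0131P*.
The bracket is 0.731, giving P* = 0.455/0.0131 = 34.7.

V* ≈ 75.7, P* ≈ 34.7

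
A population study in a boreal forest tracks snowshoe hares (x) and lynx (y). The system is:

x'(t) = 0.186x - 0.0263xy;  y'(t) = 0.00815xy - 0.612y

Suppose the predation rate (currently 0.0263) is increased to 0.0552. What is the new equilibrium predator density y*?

y* ≈ 3.37

At the interior fixed point, setting dx/dt = 0 with x > 0 fixes y* = (prey growth rate)/(xy coefficient) — independent of the other coefficients.
With the change, y* = 0.186/0.0552 = 3.37; it falls from 7.07.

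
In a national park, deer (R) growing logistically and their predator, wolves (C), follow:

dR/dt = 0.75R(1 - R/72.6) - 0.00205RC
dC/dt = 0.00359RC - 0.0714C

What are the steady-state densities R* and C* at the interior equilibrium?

From dC/dt = 0 with C > 0: 0.00359R* = 0.0714, so R* = 19.9.
Substitute into dR/dt = 0: 0.75(1 - 19.9/72.6) = 0.00205C*.
The bracket is 0.726, giving C* = 0.545/0.00205 = 266.

R* ≈ 19.9, C* ≈ 266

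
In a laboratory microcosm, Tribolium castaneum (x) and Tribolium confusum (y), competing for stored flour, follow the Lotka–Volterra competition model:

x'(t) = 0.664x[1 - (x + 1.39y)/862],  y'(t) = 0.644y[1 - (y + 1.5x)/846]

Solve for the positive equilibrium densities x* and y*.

Setting both brackets to zero gives the nullclines x + 1.39y = 862 and 1.5x + y = 846.
Substituting y = 846 - 1.5x into the first: x(1 - 1.39·1.5) = 862 - 1.39·846.
So x* = -314/-1.08 = 289, and then y* = 846 - 1.5·289 = 412.

x* ≈ 289, y* ≈ 412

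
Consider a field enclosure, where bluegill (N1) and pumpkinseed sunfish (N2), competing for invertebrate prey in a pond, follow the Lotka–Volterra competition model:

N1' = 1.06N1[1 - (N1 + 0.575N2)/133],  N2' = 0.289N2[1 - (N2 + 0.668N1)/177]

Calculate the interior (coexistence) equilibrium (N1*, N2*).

N1* ≈ 50.7, N2* ≈ 143

Setting both brackets to zero gives the nullclines N1 + 0.575N2 = 133 and 0.668N1 + N2 = 177.
Substituting N2 = 177 - 0.668N1 into the first: N1(1 - 0.575·0.668) = 133 - 0.575·177.
So N1* = 31.2/0.616 = 50.7, and then N2* = 177 - 0.668·50.7 = 143.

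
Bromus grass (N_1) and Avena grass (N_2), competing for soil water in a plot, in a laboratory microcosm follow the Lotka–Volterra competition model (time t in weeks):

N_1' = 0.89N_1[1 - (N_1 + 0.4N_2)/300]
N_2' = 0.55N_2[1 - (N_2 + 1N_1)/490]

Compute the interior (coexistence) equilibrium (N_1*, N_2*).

Setting both brackets to zero gives the nullclines N_1 + 0.4N_2 = 300 and 1N_1 + N_2 = 490.
Substituting N_2 = 490 - 1N_1 into the first: N_1(1 - 0.4·1) = 300 - 0.4·490.
So N_1* = 104/0.6 = 173, and then N_2* = 490 - 1·173 = 317.

N_1* ≈ 173, N_2* ≈ 317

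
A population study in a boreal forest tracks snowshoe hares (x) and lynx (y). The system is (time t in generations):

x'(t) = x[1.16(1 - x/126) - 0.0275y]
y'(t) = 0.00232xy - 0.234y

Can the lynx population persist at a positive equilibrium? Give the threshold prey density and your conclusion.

The predator equation gives dy/dt > 0 only when x > 0.234/0.00232 = 101.
Without the predator, x → K = 126. Since 126 > 101, the predator can invade and persist.

Threshold x = 101; K > 101, so yes, the predator persists.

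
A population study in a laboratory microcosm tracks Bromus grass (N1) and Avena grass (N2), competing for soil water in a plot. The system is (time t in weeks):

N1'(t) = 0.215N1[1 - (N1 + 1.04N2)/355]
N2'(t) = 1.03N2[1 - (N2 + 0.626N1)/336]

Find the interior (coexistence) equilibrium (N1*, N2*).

Setting both brackets to zero gives the nullclines N1 + 1.04N2 = 355 and 0.626N1 + N2 = 336.
Substituting N2 = 336 - 0.626N1 into the first: N1(1 - 1.04·0.626) = 355 - 1.04·336.
So N1* = 5.56/0.349 = 15.9, and then N2* = 336 - 0.626·15.9 = 326.

N1* ≈ 15.9, N2* ≈ 326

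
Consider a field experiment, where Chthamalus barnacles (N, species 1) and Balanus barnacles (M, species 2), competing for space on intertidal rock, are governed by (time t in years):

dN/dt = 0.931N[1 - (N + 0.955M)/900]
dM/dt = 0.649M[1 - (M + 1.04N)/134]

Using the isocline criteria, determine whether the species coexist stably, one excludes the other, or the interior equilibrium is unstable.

species 1 excludes species 2

Compare the nullcline intercepts: K1/α12 = 900/0.955 = 942 > K2 = 134; K2/α21 = 134/1.04 = 129 < K1 = 900.
Since the inequalities point opposite ways, species 1 can invade but species 2 cannot.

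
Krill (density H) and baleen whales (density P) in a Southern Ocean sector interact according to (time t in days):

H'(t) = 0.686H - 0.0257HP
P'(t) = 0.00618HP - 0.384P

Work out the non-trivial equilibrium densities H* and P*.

Set dP/dt = 0 with P > 0: 0.00618H - 0.384 = 0, so H* = 0.384/0.00618 = 62.1.
Set dH/dt = 0 with H > 0: 0.686 - 0.0257P = 0, so P* = 0.686/0.0257 = 26.7.

H* ≈ 62.1, P* ≈ 26.7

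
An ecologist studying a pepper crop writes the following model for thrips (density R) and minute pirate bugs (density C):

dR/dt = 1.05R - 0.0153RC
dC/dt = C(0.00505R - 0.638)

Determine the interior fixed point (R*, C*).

Set dC/dt = 0 with C > 0: 0.00505R - 0.638 = 0, so R* = 0.638/0.00505 = 126.
Set dR/dt = 0 with R > 0: 1.05 - 0.0153C = 0, so C* = 1.05/0.0153 = 68.6.

R* ≈ 126, C* ≈ 68.6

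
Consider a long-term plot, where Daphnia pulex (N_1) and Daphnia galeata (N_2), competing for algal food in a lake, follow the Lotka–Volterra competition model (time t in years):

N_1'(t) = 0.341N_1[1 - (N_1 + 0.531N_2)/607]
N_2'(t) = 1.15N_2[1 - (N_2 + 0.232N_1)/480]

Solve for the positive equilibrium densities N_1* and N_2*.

Setting both brackets to zero gives the nullclines N_1 + 0.531N_2 = 607 and 0.232N_1 + N_2 = 480.
Substituting N_2 = 480 - 0.232N_1 into the first: N_1(1 - 0.531·0.232) = 607 - 0.531·480.
So N_1* = 352/0.877 = 402, and then N_2* = 480 - 0.232·402 = 387.

N_1* ≈ 402, N_2* ≈ 387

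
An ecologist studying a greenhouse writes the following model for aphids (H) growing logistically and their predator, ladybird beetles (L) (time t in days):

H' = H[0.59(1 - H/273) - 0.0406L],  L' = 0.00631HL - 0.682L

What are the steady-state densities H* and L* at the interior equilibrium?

H* ≈ 108, L* ≈ 8.78

From dL/dt = 0 with L > 0: 0.00631H* = 0.682, so H* = 108.
Substitute into dH/dt = 0: 0.59(1 - 108/273) = 0.0406L*.
The bracket is 0.604, giving L* = 0.356/0.0406 = 8.78.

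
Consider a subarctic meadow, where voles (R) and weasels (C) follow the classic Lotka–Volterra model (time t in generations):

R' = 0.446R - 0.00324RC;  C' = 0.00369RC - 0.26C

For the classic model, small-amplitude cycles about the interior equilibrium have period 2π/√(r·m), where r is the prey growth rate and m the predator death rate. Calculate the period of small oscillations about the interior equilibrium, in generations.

T ≈ 18.5 generations

Here r = 0.446 and m = 0.26, so r·m = 0.116.
ω = √0.116 = 0.341 per generation, hence T = 2π/ω ≈ 18.5 generations.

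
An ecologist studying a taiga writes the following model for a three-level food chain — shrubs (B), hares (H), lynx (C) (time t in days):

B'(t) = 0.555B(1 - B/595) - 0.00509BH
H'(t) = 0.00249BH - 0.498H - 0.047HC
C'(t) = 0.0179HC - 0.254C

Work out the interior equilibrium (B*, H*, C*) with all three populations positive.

B* ≈ 518, H* ≈ 14.2, C* ≈ 16.8

From dC/dt = 0: 0.0179H* = 0.254, so H* = 14.2.
From dB/dt = 0: 0.555(1 - B*/595) = 0.00509·14.2, giving B* = 595·(1 - 0.13) = 518.
From dH/dt = 0: 0.00249·518 - 0.498 = 0.047C*, so C* = 0.791/0.047 = 16.8.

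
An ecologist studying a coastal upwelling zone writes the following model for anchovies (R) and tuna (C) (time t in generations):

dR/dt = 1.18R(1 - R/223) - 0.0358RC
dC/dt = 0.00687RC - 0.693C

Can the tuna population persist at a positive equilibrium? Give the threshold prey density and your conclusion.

The predator equation gives dC/dt > 0 only when R > 0.693/0.00687 = 101.
Without the predator, R → K = 223. Since 223 > 101, the predator can invade and persist.

Threshold R = 101; K > 101, so yes, the predator persists.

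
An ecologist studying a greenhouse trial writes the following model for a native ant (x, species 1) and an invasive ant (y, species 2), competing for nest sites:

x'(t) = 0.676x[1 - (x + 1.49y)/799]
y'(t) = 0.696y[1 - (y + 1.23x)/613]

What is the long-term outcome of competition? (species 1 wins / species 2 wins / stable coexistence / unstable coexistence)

Compare the nullcline intercepts: K1/α12 = 799/1.49 = 536 < K2 = 613; K2/α21 = 613/1.23 = 498 < K1 = 799.
Since both are reversed, neither can invade when rare; the interior point is a saddle.

unstable coexistence (outcome depends on initial conditions)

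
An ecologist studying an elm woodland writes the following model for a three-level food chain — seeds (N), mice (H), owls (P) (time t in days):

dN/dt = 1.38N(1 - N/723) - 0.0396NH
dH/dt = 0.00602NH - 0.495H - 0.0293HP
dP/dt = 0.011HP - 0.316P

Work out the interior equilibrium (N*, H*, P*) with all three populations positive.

From dP/dt = 0: 0.011H* = 0.316, so H* = 28.7.
From dN/dt = 0: 1.38(1 - N*/723) = 0.0396·28.7, giving N* = 723·(1 - 0.824) = 127.
From dH/dt = 0: 0.00602·127 - 0.495 = 0.0293P*, so P* = 0.27/0.0293 = 9.2.

N* ≈ 127, H* ≈ 28.7, P* ≈ 9.2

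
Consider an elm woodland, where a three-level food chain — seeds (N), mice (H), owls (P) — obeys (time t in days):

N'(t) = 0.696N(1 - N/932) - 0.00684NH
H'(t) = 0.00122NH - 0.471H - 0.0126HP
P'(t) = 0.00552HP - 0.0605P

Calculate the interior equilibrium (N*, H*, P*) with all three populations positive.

From dP/dt = 0: 0.00552H* = 0.0605, so H* = 11.
From dN/dt = 0: 0.696(1 - N*/932) = 0.00684·11, giving N* = 932·(1 - 0.108) = 832.
From dH/dt = 0: 0.00122·832 - 0.471 = 0.0126P*, so P* = 0.544/0.0126 = 43.1.

N* ≈ 832, H* ≈ 11, P* ≈ 43.1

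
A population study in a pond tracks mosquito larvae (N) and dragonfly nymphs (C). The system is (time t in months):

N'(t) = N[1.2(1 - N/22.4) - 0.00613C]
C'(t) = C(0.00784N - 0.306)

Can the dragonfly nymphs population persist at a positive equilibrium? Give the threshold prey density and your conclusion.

Threshold N = 39; K < 39, so no, the predator goes extinct.

The predator equation gives dC/dt > 0 only when N > 0.306/0.00784 = 39.
Without the predator, N → K = 22.4. Since 22.4 < 39, the predator cannot invade.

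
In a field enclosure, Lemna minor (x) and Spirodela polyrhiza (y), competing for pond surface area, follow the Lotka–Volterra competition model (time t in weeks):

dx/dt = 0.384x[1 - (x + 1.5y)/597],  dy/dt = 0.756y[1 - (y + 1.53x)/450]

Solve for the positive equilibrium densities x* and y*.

x* ≈ 60.2, y* ≈ 358

Setting both brackets to zero gives the nullclines x + 1.5y = 597 and 1.53x + y = 450.
Substituting y = 450 - 1.53x into the first: x(1 - 1.5·1.53) = 597 - 1.5·450.
So x* = -78/-1.29 = 60.2, and then y* = 450 - 1.53·60.2 = 358.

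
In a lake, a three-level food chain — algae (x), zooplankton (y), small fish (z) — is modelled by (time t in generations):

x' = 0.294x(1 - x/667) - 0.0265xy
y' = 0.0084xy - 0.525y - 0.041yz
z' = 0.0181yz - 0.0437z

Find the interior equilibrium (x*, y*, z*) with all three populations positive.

From dz/dt = 0: 0.0181y* = 0.0437, so y* = 2.41.
From dx/dt = 0: 0.294(1 - x*/667) = 0.0265·2.41, giving x* = 667·(1 - 0.218) = 522.
From dy/dt = 0: 0.0084·522 - 0.525 = 0.041z*, so z* = 3.86/0.041 = 94.1.

x* ≈ 522, y* ≈ 2.41, z* ≈ 94.1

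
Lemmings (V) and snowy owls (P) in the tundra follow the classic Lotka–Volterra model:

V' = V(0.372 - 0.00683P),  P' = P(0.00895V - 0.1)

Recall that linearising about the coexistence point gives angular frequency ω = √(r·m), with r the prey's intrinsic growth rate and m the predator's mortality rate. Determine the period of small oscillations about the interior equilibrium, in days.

Here r = 0.372 and m = 0.1, so r·m = 0.0372.
ω = √0.0372 = 0.193 per day, hence T = 2π/ω ≈ 32.6 days.

T ≈ 32.6 days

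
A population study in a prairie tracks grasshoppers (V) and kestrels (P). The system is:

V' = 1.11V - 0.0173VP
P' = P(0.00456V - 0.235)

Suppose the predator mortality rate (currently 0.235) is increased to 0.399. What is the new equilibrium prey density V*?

At the interior fixed point, setting dP/dt = 0 with P > 0 fixes V* = (predator death rate)/(VP coefficient) — independent of the other coefficients.
With the change, V* = 0.399/0.00456 = 87.5; it rises from 51.5.

V* ≈ 87.5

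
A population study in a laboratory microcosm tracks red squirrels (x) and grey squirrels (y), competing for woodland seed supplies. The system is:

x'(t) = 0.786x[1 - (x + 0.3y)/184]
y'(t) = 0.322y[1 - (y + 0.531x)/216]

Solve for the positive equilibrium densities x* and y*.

Setting both brackets to zero gives the nullclines x + 0.3y = 184 and 0.531x + y = 216.
Substituting y = 216 - 0.531x into the first: x(1 - 0.3·0.531) = 184 - 0.3·216.
So x* = 119/0.841 = 142, and then y* = 216 - 0.531·142 = 141.

x* ≈ 142, y* ≈ 141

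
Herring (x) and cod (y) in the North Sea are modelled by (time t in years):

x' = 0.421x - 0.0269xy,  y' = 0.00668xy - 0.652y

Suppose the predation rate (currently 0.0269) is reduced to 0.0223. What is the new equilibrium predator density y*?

y* ≈ 18.9

At the interior fixed point, setting dx/dt = 0 with x > 0 fixes y* = (prey growth rate)/(xy coefficient) — independent of the other coefficients.
With the change, y* = 0.421/0.0223 = 18.9; it rises from 15.7.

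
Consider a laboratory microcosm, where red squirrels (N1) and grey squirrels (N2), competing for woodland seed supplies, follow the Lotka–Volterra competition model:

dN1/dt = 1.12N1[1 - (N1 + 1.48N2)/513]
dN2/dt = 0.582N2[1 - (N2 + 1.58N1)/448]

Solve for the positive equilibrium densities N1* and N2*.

Setting both brackets to zero gives the nullclines N1 + 1.48N2 = 513 and 1.58N1 + N2 = 448.
Substituting N2 = 448 - 1.58N1 into the first: N1(1 - 1.48·1.58) = 513 - 1.48·448.
So N1* = -150/-1.34 = 112, and then N2* = 448 - 1.58·112 = 271.

N1* ≈ 112, N2* ≈ 271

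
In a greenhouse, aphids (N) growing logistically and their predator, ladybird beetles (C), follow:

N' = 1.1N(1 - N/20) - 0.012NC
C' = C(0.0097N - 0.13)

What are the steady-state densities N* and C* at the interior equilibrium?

From dC/dt = 0 with C > 0: 0.0097N* = 0.13, so N* = 13.4.
Substitute into dN/dt = 0: 1.1(1 - 13.4/20) = 0.012C*.
The bracket is 0.33, giving C* = 0.363/0.012 = 30.2.

N* ≈ 13.4, C* ≈ 30.2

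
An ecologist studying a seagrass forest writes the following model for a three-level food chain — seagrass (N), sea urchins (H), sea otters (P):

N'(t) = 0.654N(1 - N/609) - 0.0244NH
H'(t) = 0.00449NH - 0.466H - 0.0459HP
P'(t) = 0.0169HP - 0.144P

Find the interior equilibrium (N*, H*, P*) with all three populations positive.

From dP/dt = 0: 0.0169H* = 0.144, so H* = 8.52.
From dN/dt = 0: 0.654(1 - N*/609) = 0.0244·8.52, giving N* = 609·(1 - 0.318) = 415.
From dH/dt = 0: 0.00449·415 - 0.466 = 0.0459P*, so P* = 1.4/0.0459 = 30.5.

N* ≈ 415, H* ≈ 8.52, P* ≈ 30.5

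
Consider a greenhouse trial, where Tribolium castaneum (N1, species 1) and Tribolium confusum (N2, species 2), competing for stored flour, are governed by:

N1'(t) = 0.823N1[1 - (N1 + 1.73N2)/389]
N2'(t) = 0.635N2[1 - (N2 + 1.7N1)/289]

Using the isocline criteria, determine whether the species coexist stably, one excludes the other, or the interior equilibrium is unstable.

Compare the nullcline intercepts: K1/α12 = 389/1.73 = 225 < K2 = 289; K2/α21 = 289/1.7 = 170 < K1 = 389.
Since both are reversed, neither can invade when rare; the interior point is a saddle.

unstable coexistence (outcome depends on initial conditions)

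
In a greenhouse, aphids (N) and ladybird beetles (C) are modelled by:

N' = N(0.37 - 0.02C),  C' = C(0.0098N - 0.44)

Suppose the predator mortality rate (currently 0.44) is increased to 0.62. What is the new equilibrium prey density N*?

N* ≈ 63.3

At the interior fixed point, setting dC/dt = 0 with C > 0 fixes N* = (predator death rate)/(NC coefficient) — independent of the other coefficients.
With the change, N* = 0.62/0.0098 = 63.3; it rises from 44.9.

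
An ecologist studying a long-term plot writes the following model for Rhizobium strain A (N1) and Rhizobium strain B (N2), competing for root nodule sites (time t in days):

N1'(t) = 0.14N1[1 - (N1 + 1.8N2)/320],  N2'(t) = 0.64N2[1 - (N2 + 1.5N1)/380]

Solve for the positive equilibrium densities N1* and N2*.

N1* ≈ 214, N2* ≈ 58.8

Setting both brackets to zero gives the nullclines N1 + 1.8N2 = 320 and 1.5N1 + N2 = 380.
Substituting N2 = 380 - 1.5N1 into the first: N1(1 - 1.8·1.5) = 320 - 1.8·380.
So N1* = -364/-1.7 = 214, and then N2* = 380 - 1.5·214 = 58.8.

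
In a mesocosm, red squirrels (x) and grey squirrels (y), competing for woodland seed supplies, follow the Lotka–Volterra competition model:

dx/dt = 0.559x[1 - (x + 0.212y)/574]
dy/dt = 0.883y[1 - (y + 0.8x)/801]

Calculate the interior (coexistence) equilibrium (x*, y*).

x* ≈ 487, y* ≈ 412

Setting both brackets to zero gives the nullclines x + 0.212y = 574 and 0.8x + y = 801.
Substituting y = 801 - 0.8x into the first: x(1 - 0.212·0.8) = 574 - 0.212·801.
So x* = 404/0.83 = 487, and then y* = 801 - 0.8·487 = 412.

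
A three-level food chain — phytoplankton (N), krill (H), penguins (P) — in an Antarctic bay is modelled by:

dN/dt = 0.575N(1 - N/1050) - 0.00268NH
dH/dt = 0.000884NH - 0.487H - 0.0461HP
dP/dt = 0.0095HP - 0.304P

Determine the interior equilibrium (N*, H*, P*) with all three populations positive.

N* ≈ 893, H* ≈ 32, P* ≈ 6.57

From dP/dt = 0: 0.0095H* = 0.304, so H* = 32.
From dN/dt = 0: 0.575(1 - N*/1050) = 0.00268·32, giving N* = 1050·(1 - 0.149) = 893.
From dH/dt = 0: 0.000884·893 - 0.487 = 0.0461P*, so P* = 0.303/0.0461 = 6.57.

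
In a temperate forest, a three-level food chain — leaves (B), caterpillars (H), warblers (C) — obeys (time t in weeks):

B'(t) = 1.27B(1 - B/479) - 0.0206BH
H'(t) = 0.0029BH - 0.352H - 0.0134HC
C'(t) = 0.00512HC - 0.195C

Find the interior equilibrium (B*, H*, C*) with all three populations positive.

B* ≈ 183, H* ≈ 38.1, C* ≈ 13.4

From dC/dt = 0: 0.00512H* = 0.195, so H* = 38.1.
From dB/dt = 0: 1.27(1 - B*/479) = 0.0206·38.1, giving B* = 479·(1 - 0.618) = 183.
From dH/dt = 0: 0.0029·183 - 0.352 = 0.0134C*, so C* = 0.179/0.0134 = 13.4.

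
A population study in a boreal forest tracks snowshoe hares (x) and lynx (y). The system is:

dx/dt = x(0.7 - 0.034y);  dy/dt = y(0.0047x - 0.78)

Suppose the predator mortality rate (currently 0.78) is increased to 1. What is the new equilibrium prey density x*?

x* ≈ 213

At the interior fixed point, setting dy/dt = 0 with y > 0 fixes x* = (predator death rate)/(xy coefficient) — independent of the other coefficients.
With the change, x* = 1/0.0047 = 213; it rises from 166.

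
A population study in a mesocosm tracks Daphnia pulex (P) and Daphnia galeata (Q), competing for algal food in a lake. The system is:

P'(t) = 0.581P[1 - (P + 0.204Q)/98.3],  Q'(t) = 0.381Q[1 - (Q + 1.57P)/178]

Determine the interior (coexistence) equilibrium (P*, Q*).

P* ≈ 91.2, Q* ≈ 34.8

Setting both brackets to zero gives the nullclines P + 0.204Q = 98.3 and 1.57P + Q = 178.
Substituting Q = 178 - 1.57P into the first: P(1 - 0.204·1.57) = 98.3 - 0.204·178.
So P* = 62/0.68 = 91.2, and then Q* = 178 - 1.57·91.2 = 34.8.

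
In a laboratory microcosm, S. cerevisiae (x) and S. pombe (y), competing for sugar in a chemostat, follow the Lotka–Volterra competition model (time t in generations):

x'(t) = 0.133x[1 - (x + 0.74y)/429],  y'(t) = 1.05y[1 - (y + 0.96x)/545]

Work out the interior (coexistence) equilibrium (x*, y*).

Setting both brackets to zero gives the nullclines x + 0.74y = 429 and 0.96x + y = 545.
Substituting y = 545 - 0.96x into the first: x(1 - 0.74·0.96) = 429 - 0.74·545.
So x* = 25.7/0.29 = 88.7, and then y* = 545 - 0.96·88.7 = 460.

x* ≈ 88.7, y* ≈ 460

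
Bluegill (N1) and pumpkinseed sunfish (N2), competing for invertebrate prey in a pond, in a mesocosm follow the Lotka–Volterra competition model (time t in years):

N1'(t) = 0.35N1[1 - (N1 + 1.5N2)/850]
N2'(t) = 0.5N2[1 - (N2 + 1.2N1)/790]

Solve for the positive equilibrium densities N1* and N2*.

N1* ≈ 419, N2* ≈ 288

Setting both brackets to zero gives the nullclines N1 + 1.5N2 = 850 and 1.2N1 + N2 = 790.
Substituting N2 = 790 - 1.2N1 into the first: N1(1 - 1.5·1.2) = 850 - 1.5·790.
So N1* = -335/-0.8 = 419, and then N2* = 790 - 1.2·419 = 288.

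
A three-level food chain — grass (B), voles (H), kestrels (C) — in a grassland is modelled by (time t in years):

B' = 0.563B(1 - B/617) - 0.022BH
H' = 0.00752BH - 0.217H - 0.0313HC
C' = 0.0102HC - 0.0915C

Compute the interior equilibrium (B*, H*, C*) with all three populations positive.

From dC/dt = 0: 0.0102H* = 0.0915, so H* = 8.97.
From dB/dt = 0: 0.563(1 - B*/617) = 0.022·8.97, giving B* = 617·(1 - 0.351) = 401.
From dH/dt = 0: 0.00752·401 - 0.217 = 0.0313C*, so C* = 2.8/0.0313 = 89.3.

B* ≈ 401, H* ≈ 8.97, C* ≈ 89.3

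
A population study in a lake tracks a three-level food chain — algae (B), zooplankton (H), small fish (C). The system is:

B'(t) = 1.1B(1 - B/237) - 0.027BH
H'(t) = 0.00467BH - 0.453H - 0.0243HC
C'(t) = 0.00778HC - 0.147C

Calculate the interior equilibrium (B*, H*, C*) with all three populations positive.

B* ≈ 127, H* ≈ 18.9, C* ≈ 5.78

From dC/dt = 0: 0.00778H* = 0.147, so H* = 18.9.
From dB/dt = 0: 1.1(1 - B*/237) = 0.027·18.9, giving B* = 237·(1 - 0.464) = 127.
From dH/dt = 0: 0.00467·127 - 0.453 = 0.0243C*, so C* = 0.14/0.0243 = 5.78.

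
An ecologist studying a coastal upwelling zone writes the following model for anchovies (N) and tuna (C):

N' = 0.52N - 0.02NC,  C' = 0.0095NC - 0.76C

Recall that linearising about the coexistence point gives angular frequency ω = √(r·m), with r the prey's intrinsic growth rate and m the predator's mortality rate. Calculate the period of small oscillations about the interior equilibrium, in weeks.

T ≈ 9.99 weeks

Here r = 0.52 and m = 0.76, so r·m = 0.395.
ω = √0.395 = 0.629 per week, hence T = 2π/ω ≈ 9.99 weeks.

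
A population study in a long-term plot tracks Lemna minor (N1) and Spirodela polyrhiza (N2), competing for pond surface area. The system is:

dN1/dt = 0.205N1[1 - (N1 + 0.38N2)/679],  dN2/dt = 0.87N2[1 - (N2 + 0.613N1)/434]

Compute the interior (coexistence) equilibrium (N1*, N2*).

Setting both brackets to zero gives the nullclines N1 + 0.38N2 = 679 and 0.613N1 + N2 = 434.
Substituting N2 = 434 - 0.613N1 into the first: N1(1 - 0.38·0.613) = 679 - 0.38·434.
So N1* = 514/0.767 = 670, and then N2* = 434 - 0.613·670 = 23.2.

N1* ≈ 670, N2* ≈ 23.2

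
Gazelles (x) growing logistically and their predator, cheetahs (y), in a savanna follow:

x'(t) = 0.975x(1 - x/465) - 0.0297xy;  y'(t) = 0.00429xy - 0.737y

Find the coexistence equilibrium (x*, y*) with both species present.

From dy/dt = 0 with y > 0: 0.00429x* = 0.737, so x* = 172.
Substitute into dx/dt = 0: 0.975(1 - 172/465) = 0.0297y*.
The bracket is 0.631, giving y* = 0.615/0.0297 = 20.7.

x* ≈ 172, y* ≈ 20.7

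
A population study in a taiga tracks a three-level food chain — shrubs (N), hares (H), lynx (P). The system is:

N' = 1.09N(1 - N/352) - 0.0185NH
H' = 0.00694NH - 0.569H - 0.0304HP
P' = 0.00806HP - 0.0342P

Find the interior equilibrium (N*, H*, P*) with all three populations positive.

N* ≈ 327, H* ≈ 4.24, P* ≈ 55.9

From dP/dt = 0: 0.00806H* = 0.0342, so H* = 4.24.
From dN/dt = 0: 1.09(1 - N*/352) = 0.0185·4.24, giving N* = 352·(1 - 0.072) = 327.
From dH/dt = 0: 0.00694·327 - 0.569 = 0.0304P*, so P* = 1.7/0.0304 = 55.9.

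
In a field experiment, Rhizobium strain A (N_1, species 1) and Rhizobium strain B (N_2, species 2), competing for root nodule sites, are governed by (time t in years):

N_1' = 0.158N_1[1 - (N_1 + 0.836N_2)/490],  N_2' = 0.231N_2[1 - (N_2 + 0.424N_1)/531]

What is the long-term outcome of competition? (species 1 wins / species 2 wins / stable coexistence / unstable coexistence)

stable coexistence

Compare the nullcline intercepts: K1/α12 = 490/0.836 = 586 > K2 = 531; K2/α21 = 531/0.424 = 1250 > K1 = 490.
Since both inequalities hold, each species can invade when rare, so the interior equilibrium is stable.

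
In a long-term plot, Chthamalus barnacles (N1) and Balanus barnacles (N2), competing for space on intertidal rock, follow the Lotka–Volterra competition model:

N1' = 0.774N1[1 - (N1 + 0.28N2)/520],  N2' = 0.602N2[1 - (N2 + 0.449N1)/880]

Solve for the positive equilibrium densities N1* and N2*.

N1* ≈ 313, N2* ≈ 739

Setting both brackets to zero gives the nullclines N1 + 0.28N2 = 520 and 0.449N1 + N2 = 880.
Substituting N2 = 880 - 0.449N1 into the first: N1(1 - 0.28·0.449) = 520 - 0.28·880.
So N1* = 274/0.874 = 313, and then N2* = 880 - 0.449·313 = 739.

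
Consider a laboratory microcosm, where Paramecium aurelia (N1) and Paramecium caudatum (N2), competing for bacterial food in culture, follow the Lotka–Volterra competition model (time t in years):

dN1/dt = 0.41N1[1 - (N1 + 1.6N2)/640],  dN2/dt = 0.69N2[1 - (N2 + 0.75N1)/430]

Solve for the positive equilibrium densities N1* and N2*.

Setting both brackets to zero gives the nullclines N1 + 1.6N2 = 640 and 0.75N1 + N2 = 430.
Substituting N2 = 430 - 0.75N1 into the first: N1(1 - 1.6·0.75) = 640 - 1.6·430.
So N1* = -48/-0.2 = 240, and then N2* = 430 - 0.75·240 = 250.

N1* ≈ 240, N2* ≈ 250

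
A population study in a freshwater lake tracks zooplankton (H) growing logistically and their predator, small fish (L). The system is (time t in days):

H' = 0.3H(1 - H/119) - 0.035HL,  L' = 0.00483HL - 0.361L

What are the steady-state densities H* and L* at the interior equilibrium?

From dL/dt = 0 with L > 0: 0.00483H* = 0.361, so H* = 74.7.
Substitute into dH/dt = 0: 0.3(1 - 74.7/119) = 0.035L*.
The bracket is 0.372, giving L* = 0.112/0.035 = 3.19.

H* ≈ 74.7, L* ≈ 3.19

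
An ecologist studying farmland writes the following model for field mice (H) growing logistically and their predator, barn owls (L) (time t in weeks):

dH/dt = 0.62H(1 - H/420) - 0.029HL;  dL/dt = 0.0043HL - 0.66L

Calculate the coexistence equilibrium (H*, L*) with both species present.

From dL/dt = 0 with L > 0: 0.0043H* = 0.66, so H* = 153.
Substitute into dH/dt = 0: 0.62(1 - 153/420) = 0.029L*.
The bracket is 0.635, giving L* = 0.393/0.029 = 13.6.

H* ≈ 153, L* ≈ 13.6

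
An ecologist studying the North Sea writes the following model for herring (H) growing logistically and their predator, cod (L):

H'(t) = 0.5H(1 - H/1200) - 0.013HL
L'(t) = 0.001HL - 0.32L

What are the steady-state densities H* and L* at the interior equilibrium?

From dL/dt = 0 with L > 0: 0.001H* = 0.32, so H* = 320.
Substitute into dH/dt = 0: 0.5(1 - 320/1200) = 0.013L*.
The bracket is 0.733, giving L* = 0.367/0.013 = 28.2.

H* ≈ 320, L* ≈ 28.2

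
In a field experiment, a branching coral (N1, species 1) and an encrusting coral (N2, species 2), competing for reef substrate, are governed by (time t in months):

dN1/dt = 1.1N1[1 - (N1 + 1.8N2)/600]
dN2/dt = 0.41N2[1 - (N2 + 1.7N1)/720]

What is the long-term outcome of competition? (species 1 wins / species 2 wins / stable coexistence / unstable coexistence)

Compare the nullcline intercepts: K1/α12 = 600/1.8 = 333 < K2 = 720; K2/α21 = 720/1.7 = 424 < K1 = 600.
Since both are reversed, neither can invade when rare; the interior point is a saddle.

unstable coexistence (outcome depends on initial conditions)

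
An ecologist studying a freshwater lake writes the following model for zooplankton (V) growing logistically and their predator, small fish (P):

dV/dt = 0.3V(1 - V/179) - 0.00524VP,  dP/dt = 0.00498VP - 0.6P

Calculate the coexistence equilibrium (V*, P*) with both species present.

V* ≈ 120, P* ≈ 18.7

From dP/dt = 0 with P > 0: 0.00498V* = 0.6, so V* = 120.
Substitute into dV/dt = 0: 0.3(1 - 120/179) = 0.00524P*.
The bracket is 0.327, giving P* = 0.0981/0.00524 = 18.7.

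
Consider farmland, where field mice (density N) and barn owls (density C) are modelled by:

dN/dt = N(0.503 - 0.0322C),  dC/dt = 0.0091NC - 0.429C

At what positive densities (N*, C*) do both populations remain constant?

Set dC/dt = 0 with C > 0: 0.0091N - 0.429 = 0, so N* = 0.429/0.0091 = 47.1.
Set dN/dt = 0 with N > 0: 0.503 - 0.0322C = 0, so C* = 0.503/0.0322 = 15.6.

N* ≈ 47.1, C* ≈ 15.6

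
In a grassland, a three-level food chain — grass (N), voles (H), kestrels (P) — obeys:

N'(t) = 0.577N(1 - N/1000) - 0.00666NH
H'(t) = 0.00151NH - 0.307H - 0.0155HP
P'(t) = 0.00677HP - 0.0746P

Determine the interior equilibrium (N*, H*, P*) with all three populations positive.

N* ≈ 873, H* ≈ 11, P* ≈ 65.2

From dP/dt = 0: 0.00677H* = 0.0746, so H* = 11.
From dN/dt = 0: 0.577(1 - N*/1000) = 0.00666·11, giving N* = 1000·(1 - 0.127) = 873.
From dH/dt = 0: 0.00151·873 - 0.307 = 0.0155P*, so P* = 1.01/0.0155 = 65.2.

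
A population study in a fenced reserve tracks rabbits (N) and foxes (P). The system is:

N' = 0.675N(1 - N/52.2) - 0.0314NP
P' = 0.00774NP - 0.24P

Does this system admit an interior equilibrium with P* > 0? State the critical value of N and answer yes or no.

The predator equation gives dP/dt > 0 only when N > 0.24/0.00774 = 31.
Without the predator, N → K = 52.2. Since 52.2 > 31, the predator can invade and persist.

Threshold N = 31; K > 31, so yes, the predator persists.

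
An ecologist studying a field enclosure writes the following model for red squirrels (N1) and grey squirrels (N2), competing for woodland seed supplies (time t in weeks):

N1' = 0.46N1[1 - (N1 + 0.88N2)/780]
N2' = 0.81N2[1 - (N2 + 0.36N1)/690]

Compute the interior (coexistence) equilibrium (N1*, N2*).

Setting both brackets to zero gives the nullclines N1 + 0.88N2 = 780 and 0.36N1 + N2 = 690.
Substituting N2 = 690 - 0.36N1 into the first: N1(1 - 0.88·0.36) = 780 - 0.88·690.
So N1* = 173/0.683 = 253, and then N2* = 690 - 0.36·253 = 599.

N1* ≈ 253, N2* ≈ 599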